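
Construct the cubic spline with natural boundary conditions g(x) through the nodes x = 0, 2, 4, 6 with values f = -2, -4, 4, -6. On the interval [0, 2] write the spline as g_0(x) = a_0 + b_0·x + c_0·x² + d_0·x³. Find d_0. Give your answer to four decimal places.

0.4833

Put m_i = g'' at the i-th knot. Here h = (2, 2, 2) and Δ = (-1, 4, -5), so the interior equations h_(i-1)·m_(i-1) + 2(h_(i-1)+h_i)·m_i + h_i·m_(i+1) = 6(Δ_i − Δ_(i-1)) read
  2·m_0 + 8·m_1 + 2·m_2 = 6(Δ_1 - Δ_0) = 30
  2·m_1 + 8·m_2 + 2·m_3 = 6(Δ_2 - Δ_1) = -54
Natural end conditions: m_0 = m_3 = 0.
Solving: m_0 = 0, m_1 = 29/5, m_2 = -41/5, m_3 = 0.
On [0, 2], with g_0(x) = a_0 + b_0·x + c_0·x² + d_0·x³: c_0 = m_0/2 = 0, d_0 = (m_1 - m_0)/(6h_0) = 29/60, b_0 = Δ_0 - h_0(2m_0 + m_1)/6 = -44/15.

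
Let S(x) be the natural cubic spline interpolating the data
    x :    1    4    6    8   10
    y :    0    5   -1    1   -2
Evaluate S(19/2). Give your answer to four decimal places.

Write m_i for S''(x_i). With h_i = 3, 2, 2, 2 and divided differences Δ_i = 5/3, -3, 1, -3/2, the continuity of S' gives the tridiagonal system
  3·m_0 + 10·m_1 + 2·m_2 = 6(Δ_1 - Δ_0) = -28
  2·m_1 + 8·m_2 + 2·m_3 = 6(Δ_2 - Δ_1) = 24
  2·m_2 + 8·m_3 + 2·m_4 = 6(Δ_3 - Δ_2) = -15
Natural end conditions: m_0 = m_4 = 0.
Solving: m_0 = 0, m_1 = -531/142, m_2 = 667/142, m_3 = -433/142, m_4 = 0.
On [8, 10], S(x) = 1 + 227/426·(x - 8) - 433/284·(x - 8)² + 433/1704·(x - 8)³.
With (x - 8) = 3/2: S(19/2) = -3515/4544.

-0.7735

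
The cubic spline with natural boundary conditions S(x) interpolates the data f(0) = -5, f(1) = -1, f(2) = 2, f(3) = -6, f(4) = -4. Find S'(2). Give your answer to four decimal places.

Write M_i for S''(x_i). With h_i = 1, 1, 1, 1 and divided differences Δ_i = 4, 3, -8, 2, the continuity of S' gives the tridiagonal system
  1·M_0 + 4·M_1 + 1·M_2 = 6(Δ_1 - Δ_0) = -6
  1·M_1 + 4·M_2 + 1·M_3 = 6(Δ_2 - Δ_1) = -66
  1·M_2 + 4·M_3 + 1·M_4 = 6(Δ_3 - Δ_2) = 60
Natural end conditions: M_0 = M_4 = 0.
Solving: M_0 = 0, M_1 = 117/28, M_2 = -159/7, M_3 = 579/28, M_4 = 0.
On [2, 3], S'(x) = b_2 + 2c_2·(x - 2) + 3d_2·(x - 2)² with b_2 = Δ_2 - h_2(2M_2 + M_3)/6 = -31/8, c_2 = M_2/2 = -159/14, d_2 = (M_3 - M_2)/(6h_2) = 405/56. So S'(2) = -31/8.

-3.8750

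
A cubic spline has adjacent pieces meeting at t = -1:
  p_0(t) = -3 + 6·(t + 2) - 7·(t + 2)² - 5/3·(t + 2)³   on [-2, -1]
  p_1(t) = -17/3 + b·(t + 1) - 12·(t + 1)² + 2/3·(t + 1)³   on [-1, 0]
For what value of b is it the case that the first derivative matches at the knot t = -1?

-13

p_0'(t) = 6 - 14·(t + 2) - 5·(t + 2)², so p_0'(-1) = -13. On the right, p_1'(-1) = b, so b = -13.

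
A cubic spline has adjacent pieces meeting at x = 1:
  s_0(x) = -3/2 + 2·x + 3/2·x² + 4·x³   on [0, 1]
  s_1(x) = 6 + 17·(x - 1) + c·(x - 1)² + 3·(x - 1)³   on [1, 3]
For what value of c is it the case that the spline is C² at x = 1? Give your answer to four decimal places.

13.5000

s_0''(x) = 3 + 24·x, so s_0''(1) = 27. On the right, s_1''(1) = 2c, so c = 27/2.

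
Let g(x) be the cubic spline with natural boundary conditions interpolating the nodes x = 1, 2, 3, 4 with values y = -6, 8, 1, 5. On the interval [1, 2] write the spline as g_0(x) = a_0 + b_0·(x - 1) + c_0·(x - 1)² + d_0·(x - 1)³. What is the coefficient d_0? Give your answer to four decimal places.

-6.3333

Let σ_i = g''(x_i). Step sizes h_i = 1, 1, 1; slopes of the chords Δ_i = (y_(i+1) - y_i)/h_i = 14, -7, 4.
  1·σ_0 + 4·σ_1 + 1·σ_2 = 6(Δ_1 - Δ_0) = -126
  1·σ_1 + 4·σ_2 + 1·σ_3 = 6(Δ_2 - Δ_1) = 66
Natural end conditions: σ_0 = σ_3 = 0.
Solving the tridiagonal system: σ_0 = 0, σ_1 = -38, σ_2 = 26, σ_3 = 0.
On [1, 2], with g_0(x) = a_0 + b_0·(x - 1) + c_0·(x - 1)² + d_0·(x - 1)³: c_0 = σ_0/2 = 0, d_0 = (σ_1 - σ_0)/(6h_0) = -19/3, b_0 = Δ_0 - h_0(2σ_0 + σ_1)/6 = 61/3.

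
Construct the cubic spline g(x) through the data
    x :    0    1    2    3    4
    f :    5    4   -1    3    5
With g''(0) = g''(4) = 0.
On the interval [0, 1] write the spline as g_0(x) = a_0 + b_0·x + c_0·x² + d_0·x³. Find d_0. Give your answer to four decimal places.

-1.7500

With m_i denoting the second derivative at x_i, h_i = 1, 1, 1, 1, and Δ_i = (y_(i+1) − y_i)/h_i = -1, -5, 4, 2:
  1·m_0 + 4·m_1 + 1·m_2 = 6(Δ_1 - Δ_0) = -24
  1·m_1 + 4·m_2 + 1·m_3 = 6(Δ_2 - Δ_1) = 54
  1·m_2 + 4·m_3 + 1·m_4 = 6(Δ_3 - Δ_2) = -12
Natural end conditions: m_0 = m_4 = 0.
Forward elimination and back-substitution give m_0 = 0, m_1 = -21/2, m_2 = 18, m_3 = -15/2, m_4 = 0.
On [0, 1], with g_0(x) = a_0 + b_0·x + c_0·x² + d_0·x³: c_0 = m_0/2 = 0, d_0 = (m_1 - m_0)/(6h_0) = -7/4, b_0 = Δ_0 - h_0(2m_0 + m_1)/6 = 3/4.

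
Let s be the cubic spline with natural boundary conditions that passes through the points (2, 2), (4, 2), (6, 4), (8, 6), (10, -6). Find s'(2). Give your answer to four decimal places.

-0.1429

Let M_i = s''(x_i). Step sizes h_i = 2, 2, 2, 2; slopes of the chords Δ_i = (y_(i+1) - y_i)/h_i = 0, 1, 1, -6.
  2·M_0 + 8·M_1 + 2·M_2 = 6(Δ_1 - Δ_0) = 6
  2·M_1 + 8·M_2 + 2·M_3 = 6(Δ_2 - Δ_1) = 0
  2·M_2 + 8·M_3 + 2·M_4 = 6(Δ_3 - Δ_2) = -42
Natural end conditions: M_0 = M_4 = 0.
Solving: M_0 = 0, M_1 = 3/7, M_2 = 9/7, M_3 = -39/7, M_4 = 0.
On [2, 4], s'(x) = b_0 + 2c_0·(x - 2) + 3d_0·(x - 2)² with b_0 = Δ_0 - h_0(2M_0 + M_1)/6 = -1/7, c_0 = M_0/2 = 0, d_0 = (M_1 - M_0)/(6h_0) = 1/28. So s'(2) = -1/7.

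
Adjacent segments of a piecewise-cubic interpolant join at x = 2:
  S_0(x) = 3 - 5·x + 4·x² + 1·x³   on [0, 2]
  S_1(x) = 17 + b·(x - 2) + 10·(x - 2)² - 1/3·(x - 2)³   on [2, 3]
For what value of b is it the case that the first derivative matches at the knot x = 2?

S_0'(x) = -5 + 8·x + 3·x², so S_0'(2) = 23. On the right, S_1'(2) = b, so b = 23.

23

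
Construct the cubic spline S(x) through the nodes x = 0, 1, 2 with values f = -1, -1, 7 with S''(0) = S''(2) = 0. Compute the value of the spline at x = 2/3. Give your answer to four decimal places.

-1.7407

Write M_i for S''(x_i). With h_i = 1, 1 and divided differences Δ_i = 0, 8, the continuity of S' gives the tridiagonal system
  1·M_0 + 4·M_1 + 1·M_2 = 6(Δ_1 - Δ_0) = 48
Natural end conditions: M_0 = M_2 = 0.
Forward elimination and back-substitution give M_0 = 0, M_1 = 12, M_2 = 0.
On [0, 1], S(x) = -1 - 2·x + 0·x² + 2·x³.
With x = 2/3: S(2/3) = -47/27.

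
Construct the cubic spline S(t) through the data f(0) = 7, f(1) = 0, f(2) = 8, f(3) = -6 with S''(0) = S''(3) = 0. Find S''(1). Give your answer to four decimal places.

Put m_i = S'' at the i-th knot. Here h = (1, 1, 1) and Δ = (-7, 8, -14), so the interior equations h_(i-1)·m_(i-1) + 2(h_(i-1)+h_i)·m_i + h_i·m_(i+1) = 6(Δ_i − Δ_(i-1)) read
  1·m_0 + 4·m_1 + 1·m_2 = 6(Δ_1 - Δ_0) = 90
  1·m_1 + 4·m_2 + 1·m_3 = 6(Δ_2 - Δ_1) = -132
Natural end conditions: m_0 = m_3 = 0.
Hence m_0 = 0, m_1 = 164/5, m_2 = -206/5, m_3 = 0.

32.8000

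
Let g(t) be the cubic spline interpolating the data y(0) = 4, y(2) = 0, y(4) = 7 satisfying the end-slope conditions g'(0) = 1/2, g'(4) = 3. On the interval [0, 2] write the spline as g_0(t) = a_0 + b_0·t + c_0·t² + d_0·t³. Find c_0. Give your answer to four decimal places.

-3.6250

With σ_i denoting the second derivative at x_i, h_i = 2, 2, and Δ_i = (y_(i+1) − y_i)/h_i = -2, 7/2:
  2·σ_0 + 8·σ_1 + 2·σ_2 = 6(Δ_1 - Δ_0) = 33
Clamped end conditions give two more equations: 2h_0·σ_0 + h_0·σ_1 = 6(Δ_0 - g'(0)) = -15 and h_1·σ_1 + 2h_1·σ_2 = 6(g'(4) - Δ_1) = -3.
Solving the tridiagonal system: σ_0 = -29/4, σ_1 = 7, σ_2 = -17/4.
On [0, 2], with g_0(t) = a_0 + b_0·t + c_0·t² + d_0·t³: c_0 = σ_0/2 = -29/8, d_0 = (σ_1 - σ_0)/(6h_0) = 19/16, b_0 = Δ_0 - h_0(2σ_0 + σ_1)/6 = 1/2.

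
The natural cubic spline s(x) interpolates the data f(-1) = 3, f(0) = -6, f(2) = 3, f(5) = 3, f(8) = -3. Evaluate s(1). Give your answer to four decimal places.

Let M_i = s''(x_i). Step sizes h_i = 1, 2, 3, 3; slopes of the chords Δ_i = (y_(i+1) - y_i)/h_i = -9, 9/2, 0, -2.
  1·M_0 + 6·M_1 + 2·M_2 = 6(Δ_1 - Δ_0) = 81
  2·M_1 + 10·M_2 + 3·M_3 = 6(Δ_2 - Δ_1) = -27
  3·M_2 + 12·M_3 + 3·M_4 = 6(Δ_3 - Δ_2) = -12
Natural end conditions: M_0 = M_4 = 0.
Solving the tridiagonal system: M_0 = 0, M_1 = 3189/206, M_2 = -612/103, M_3 = 50/103, M_4 = 0.
On [0, 2], s(x) = -6 - 791/206·x + 3189/412·x² - 1471/824·x³.
With x = 1: s(1) = -3201/824.

-3.8847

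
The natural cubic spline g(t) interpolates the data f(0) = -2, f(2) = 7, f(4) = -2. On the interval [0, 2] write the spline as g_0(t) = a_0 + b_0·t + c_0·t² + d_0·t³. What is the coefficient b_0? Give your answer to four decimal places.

With σ_i denoting the second derivative at x_i, h_i = 2, 2, and Δ_i = (y_(i+1) − y_i)/h_i = 9/2, -9/2:
  2·σ_0 + 8·σ_1 + 2·σ_2 = 6(Δ_1 - Δ_0) = -54
Natural end conditions: σ_0 = σ_2 = 0.
Solving: σ_0 = 0, σ_1 = -27/4, σ_2 = 0.
On [0, 2], with g_0(t) = a_0 + b_0·t + c_0·t² + d_0·t³: c_0 = σ_0/2 = 0, d_0 = (σ_1 - σ_0)/(6h_0) = -9/16, b_0 = Δ_0 - h_0(2σ_0 + σ_1)/6 = 27/4.

6.7500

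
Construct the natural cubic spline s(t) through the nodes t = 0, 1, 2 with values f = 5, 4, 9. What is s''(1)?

9

Put M_i = s'' at the i-th knot. Here h = (1, 1) and Δ = (-1, 5), so the interior equations h_(i-1)·M_(i-1) + 2(h_(i-1)+h_i)·M_i + h_i·M_(i+1) = 6(Δ_i − Δ_(i-1)) read
  1·M_0 + 4·M_1 + 1·M_2 = 6(Δ_1 - Δ_0) = 36
Natural end conditions: M_0 = M_2 = 0.
Forward elimination and back-substitution give M_0 = 0, M_1 = 9, M_2 = 0.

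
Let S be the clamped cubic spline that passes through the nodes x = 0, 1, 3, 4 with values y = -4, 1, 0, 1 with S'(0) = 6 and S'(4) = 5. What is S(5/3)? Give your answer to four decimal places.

1.8349

Put σ_i = S'' at the i-th knot. Here h = (1, 2, 1) and Δ = (5, -1/2, 1), so the interior equations h_(i-1)·σ_(i-1) + 2(h_(i-1)+h_i)·σ_i + h_i·σ_(i+1) = 6(Δ_i − Δ_(i-1)) read
  1·σ_0 + 6·σ_1 + 2·σ_2 = 6(Δ_1 - Δ_0) = -33
  2·σ_1 + 6·σ_2 + 1·σ_3 = 6(Δ_2 - Δ_1) = 9
Clamped end conditions give two more equations: 2h_0·σ_0 + h_0·σ_1 = 6(Δ_0 - S'(0)) = -6 and h_2·σ_2 + 2h_2·σ_3 = 6(S'(4) - Δ_2) = 24.
Solving the tridiagonal system: σ_0 = 1/35, σ_1 = -212/35, σ_2 = 58/35, σ_3 = 391/35.
On [1, 3], S(x) = 1 + 209/70·(x - 1) - 106/35·(x - 1)² + 9/14·(x - 1)³.
With (x - 1) = 2/3: S(5/3) = 578/315.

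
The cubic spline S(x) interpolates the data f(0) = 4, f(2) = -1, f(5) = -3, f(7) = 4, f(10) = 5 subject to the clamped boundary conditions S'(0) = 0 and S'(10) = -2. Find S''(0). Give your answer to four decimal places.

-4.3546

With σ_i denoting the second derivative at x_i, h_i = 2, 3, 2, 3, and Δ_i = (y_(i+1) − y_i)/h_i = -5/2, -2/3, 7/2, 1/3:
  2·σ_0 + 10·σ_1 + 3·σ_2 = 6(Δ_1 - Δ_0) = 11
  3·σ_1 + 10·σ_2 + 2·σ_3 = 6(Δ_2 - Δ_1) = 25
  2·σ_2 + 10·σ_3 + 3·σ_4 = 6(Δ_3 - Δ_2) = -19
Clamped end conditions give two more equations: 2h_0·σ_0 + h_0·σ_1 = 6(Δ_0 - S'(0)) = -15 and h_3·σ_3 + 2h_3·σ_4 = 6(S'(10) - Δ_3) = -14.
Solving the tridiagonal system: σ_0 = -7577/1740, σ_1 = 526/435, σ_2 = 2209/870, σ_3 = -874/435, σ_4 = -578/435.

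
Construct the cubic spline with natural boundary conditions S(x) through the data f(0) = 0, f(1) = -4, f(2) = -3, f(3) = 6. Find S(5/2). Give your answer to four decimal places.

0.8250

Put σ_i = S'' at the i-th knot. Here h = (1, 1, 1) and Δ = (-4, 1, 9), so the interior equations h_(i-1)·σ_(i-1) + 2(h_(i-1)+h_i)·σ_i + h_i·σ_(i+1) = 6(Δ_i − Δ_(i-1)) read
  1·σ_0 + 4·σ_1 + 1·σ_2 = 6(Δ_1 - Δ_0) = 30
  1·σ_1 + 4·σ_2 + 1·σ_3 = 6(Δ_2 - Δ_1) = 48
Natural end conditions: σ_0 = σ_3 = 0.
Solving the tridiagonal system: σ_0 = 0, σ_1 = 24/5, σ_2 = 54/5, σ_3 = 0.
On [2, 3], S(x) = -3 + 27/5·(x - 2) + 27/5·(x - 2)² - 9/5·(x - 2)³.
With (x - 2) = 1/2: S(5/2) = 33/40.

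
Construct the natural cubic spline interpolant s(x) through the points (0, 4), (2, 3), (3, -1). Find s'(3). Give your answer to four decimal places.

-4.5833

Put M_i = s'' at the i-th knot. Here h = (2, 1) and Δ = (-1/2, -4), so the interior equations h_(i-1)·M_(i-1) + 2(h_(i-1)+h_i)·M_i + h_i·M_(i+1) = 6(Δ_i − Δ_(i-1)) read
  2·M_0 + 6·M_1 + 1·M_2 = 6(Δ_1 - Δ_0) = -21
Natural end conditions: M_0 = M_2 = 0.
Forward elimination and back-substitution give M_0 = 0, M_1 = -7/2, M_2 = 0.
On [2, 3], s'(x) = b_1 + 2c_1·(x - 2) + 3d_1·(x - 2)² with b_1 = Δ_1 - h_1(2M_1 + M_2)/6 = -17/6, c_1 = M_1/2 = -7/4, d_1 = (M_2 - M_1)/(6h_1) = 7/12. So s'(3) = -55/12.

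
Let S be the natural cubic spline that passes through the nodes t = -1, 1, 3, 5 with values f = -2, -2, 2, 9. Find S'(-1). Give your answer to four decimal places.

-0.4333

Let M_i = S''(x_i). Step sizes h_i = 2, 2, 2; slopes of the chords Δ_i = (y_(i+1) - y_i)/h_i = 0, 2, 7/2.
  2·M_0 + 8·M_1 + 2·M_2 = 6(Δ_1 - Δ_0) = 12
  2·M_1 + 8·M_2 + 2·M_3 = 6(Δ_2 - Δ_1) = 9
Natural end conditions: M_0 = M_3 = 0.
Solving the tridiagonal system: M_0 = 0, M_1 = 13/10, M_2 = 4/5, M_3 = 0.
On [-1, 1], S'(t) = b_0 + 2c_0·(t + 1) + 3d_0·(t + 1)² with b_0 = Δ_0 - h_0(2M_0 + M_1)/6 = -13/30, c_0 = M_0/2 = 0, d_0 = (M_1 - M_0)/(6h_0) = 13/120. So S'(-1) = -13/30.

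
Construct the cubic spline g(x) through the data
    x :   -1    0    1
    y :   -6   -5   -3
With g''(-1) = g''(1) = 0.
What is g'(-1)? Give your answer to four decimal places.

0.7500

Put σ_i = g'' at the i-th knot. Here h = (1, 1) and Δ = (1, 2), so the interior equations h_(i-1)·σ_(i-1) + 2(h_(i-1)+h_i)·σ_i + h_i·σ_(i+1) = 6(Δ_i − Δ_(i-1)) read
  1·σ_0 + 4·σ_1 + 1·σ_2 = 6(Δ_1 - Δ_0) = 6
Natural end conditions: σ_0 = σ_2 = 0.
Solving: σ_0 = 0, σ_1 = 3/2, σ_2 = 0.
On [-1, 0], g'(x) = b_0 + 2c_0·(x + 1) + 3d_0·(x + 1)² with b_0 = Δ_0 - h_0(2σ_0 + σ_1)/6 = 3/4, c_0 = σ_0/2 = 0, d_0 = (σ_1 - σ_0)/(6h_0) = 1/4. So g'(-1) = 3/4.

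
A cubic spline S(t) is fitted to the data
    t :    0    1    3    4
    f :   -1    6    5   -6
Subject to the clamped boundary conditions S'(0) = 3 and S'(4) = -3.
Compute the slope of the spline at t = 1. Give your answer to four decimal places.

7.6714

Let m_i = S''(x_i). Step sizes h_i = 1, 2, 1; slopes of the chords Δ_i = (y_(i+1) - y_i)/h_i = 7, -1/2, -11.
  1·m_0 + 6·m_1 + 2·m_2 = 6(Δ_1 - Δ_0) = -45
  2·m_1 + 6·m_2 + 1·m_3 = 6(Δ_2 - Δ_1) = -63
Clamped end conditions give two more equations: 2h_0·m_0 + h_0·m_1 = 6(Δ_0 - S'(0)) = 24 and h_2·m_2 + 2h_2·m_3 = 6(S'(4) - Δ_2) = 48.
Hence m_0 = 513/35, m_1 = -186/35, m_2 = -486/35, m_3 = 1083/35.
On [1, 3], S'(t) = b_1 + 2c_1·(t - 1) + 3d_1·(t - 1)² with b_1 = Δ_1 - h_1(2m_1 + m_2)/6 = 537/70, c_1 = m_1/2 = -93/35, d_1 = (m_2 - m_1)/(6h_1) = -5/7. So S'(1) = 537/70.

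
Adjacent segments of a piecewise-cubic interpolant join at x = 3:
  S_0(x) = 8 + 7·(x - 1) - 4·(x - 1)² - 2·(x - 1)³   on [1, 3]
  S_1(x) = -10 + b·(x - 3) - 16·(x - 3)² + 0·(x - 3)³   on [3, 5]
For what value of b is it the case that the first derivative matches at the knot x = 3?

S_0'(x) = 7 - 8·(x - 1) - 6·(x - 1)², so S_0'(3) = -33. On the right, S_1'(3) = b, so b = -33.

-33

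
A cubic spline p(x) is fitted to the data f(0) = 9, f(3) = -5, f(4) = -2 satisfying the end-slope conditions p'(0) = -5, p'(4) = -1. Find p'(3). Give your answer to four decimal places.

2.6250

Let M_i = p''(x_i). Step sizes h_i = 3, 1; slopes of the chords Δ_i = (y_(i+1) - y_i)/h_i = -14/3, 3.
  3·M_0 + 8·M_1 + 1·M_2 = 6(Δ_1 - Δ_0) = 46
Clamped end conditions give two more equations: 2h_0·M_0 + h_0·M_1 = 6(Δ_0 - p'(0)) = 2 and h_1·M_1 + 2h_1·M_2 = 6(p'(4) - Δ_1) = -24.
Solving: M_0 = -53/12, M_1 = 19/2, M_2 = -67/4.
On [3, 4], p'(x) = b_1 + 2c_1·(x - 3) + 3d_1·(x - 3)² with b_1 = Δ_1 - h_1(2M_1 + M_2)/6 = 21/8, c_1 = M_1/2 = 19/4, d_1 = (M_2 - M_1)/(6h_1) = -35/8. So p'(3) = 21/8.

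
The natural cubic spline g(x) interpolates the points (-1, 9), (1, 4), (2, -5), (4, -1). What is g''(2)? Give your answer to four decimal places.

12.4286

With m_i denoting the second derivative at x_i, h_i = 2, 1, 2, and Δ_i = (y_(i+1) − y_i)/h_i = -5/2, -9, 2:
  2·m_0 + 6·m_1 + 1·m_2 = 6(Δ_1 - Δ_0) = -39
  1·m_1 + 6·m_2 + 2·m_3 = 6(Δ_2 - Δ_1) = 66
Natural end conditions: m_0 = m_3 = 0.
Solving: m_0 = 0, m_1 = -60/7, m_2 = 87/7, m_3 = 0.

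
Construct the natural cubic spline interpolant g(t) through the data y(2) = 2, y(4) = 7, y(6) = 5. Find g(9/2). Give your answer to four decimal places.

7.0742

Write M_i for g''(x_i). With h_i = 2, 2 and divided differences Δ_i = 5/2, -1, the continuity of g' gives the tridiagonal system
  2·M_0 + 8·M_1 + 2·M_2 = 6(Δ_1 - Δ_0) = -21
Natural end conditions: M_0 = M_2 = 0.
Solving the tridiagonal system: M_0 = 0, M_1 = -21/8, M_2 = 0.
On [4, 6], g(t) = 7 + 3/4·(t - 4) - 21/16·(t - 4)² + 7/32·(t - 4)³.
With (t - 4) = 1/2: g(9/2) = 1811/256.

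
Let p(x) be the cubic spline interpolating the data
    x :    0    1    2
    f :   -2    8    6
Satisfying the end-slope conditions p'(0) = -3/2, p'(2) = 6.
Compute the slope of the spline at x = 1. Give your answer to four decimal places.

4.8750

Put m_i = p'' at the i-th knot. Here h = (1, 1) and Δ = (10, -2), so the interior equations h_(i-1)·m_(i-1) + 2(h_(i-1)+h_i)·m_i + h_i·m_(i+1) = 6(Δ_i − Δ_(i-1)) read
  1·m_0 + 4·m_1 + 1·m_2 = 6(Δ_1 - Δ_0) = -72
Clamped end conditions give two more equations: 2h_0·m_0 + h_0·m_1 = 6(Δ_0 - p'(0)) = 69 and h_1·m_1 + 2h_1·m_2 = 6(p'(2) - Δ_1) = 48.
Forward elimination and back-substitution give m_0 = 225/4, m_1 = -87/2, m_2 = 183/4.
On [1, 2], p'(x) = b_1 + 2c_1·(x - 1) + 3d_1·(x - 1)² with b_1 = Δ_1 - h_1(2m_1 + m_2)/6 = 39/8, c_1 = m_1/2 = -87/4, d_1 = (m_2 - m_1)/(6h_1) = 119/8. So p'(1) = 39/8.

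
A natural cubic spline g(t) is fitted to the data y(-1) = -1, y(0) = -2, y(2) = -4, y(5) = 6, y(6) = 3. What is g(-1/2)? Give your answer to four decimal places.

Put σ_i = g'' at the i-th knot. Here h = (1, 2, 3, 1) and Δ = (-1, -1, 10/3, -3), so the interior equations h_(i-1)·σ_(i-1) + 2(h_(i-1)+h_i)·σ_i + h_i·σ_(i+1) = 6(Δ_i − Δ_(i-1)) read
  1·σ_0 + 6·σ_1 + 2·σ_2 = 6(Δ_1 - Δ_0) = 0
  2·σ_1 + 10·σ_2 + 3·σ_3 = 6(Δ_2 - Δ_1) = 26
  3·σ_2 + 8·σ_3 + 1·σ_4 = 6(Δ_3 - Δ_2) = -38
Natural end conditions: σ_0 = σ_4 = 0.
Solving the tridiagonal system: σ_0 = 0, σ_1 = -322/197, σ_2 = 966/197, σ_3 = -1298/197, σ_4 = 0.
On [-1, 0], g(t) = -1 - 430/591·(t + 1) + 0·(t + 1)² - 161/591·(t + 1)³.
With (t + 1) = 1/2: g(-1/2) = -2203/1576.

-1.3978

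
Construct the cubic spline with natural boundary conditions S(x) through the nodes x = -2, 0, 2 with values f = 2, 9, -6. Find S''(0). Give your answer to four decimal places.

With m_i denoting the second derivative at x_i, h_i = 2, 2, and Δ_i = (y_(i+1) − y_i)/h_i = 7/2, -15/2:
  2·m_0 + 8·m_1 + 2·m_2 = 6(Δ_1 - Δ_0) = -66
Natural end conditions: m_0 = m_2 = 0.
Solving the tridiagonal system: m_0 = 0, m_1 = -33/4, m_2 = 0.

-8.2500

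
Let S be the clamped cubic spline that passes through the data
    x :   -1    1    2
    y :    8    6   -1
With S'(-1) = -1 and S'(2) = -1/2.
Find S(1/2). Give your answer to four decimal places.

8.2344

Put M_i = S'' at the i-th knot. Here h = (2, 1) and Δ = (-1, -7), so the interior equations h_(i-1)·M_(i-1) + 2(h_(i-1)+h_i)·M_i + h_i·M_(i+1) = 6(Δ_i − Δ_(i-1)) read
  2·M_0 + 6·M_1 + 1·M_2 = 6(Δ_1 - Δ_0) = -36
Clamped end conditions give two more equations: 2h_0·M_0 + h_0·M_1 = 6(Δ_0 - S'(-1)) = 0 and h_1·M_1 + 2h_1·M_2 = 6(S'(2) - Δ_1) = 39.
Hence M_0 = 37/6, M_1 = -37/3, M_2 = 77/3.
On [-1, 1], S(x) = 8 - 1·(x + 1) + 37/12·(x + 1)² - 37/24·(x + 1)³.
With (x + 1) = 3/2: S(1/2) = 527/64.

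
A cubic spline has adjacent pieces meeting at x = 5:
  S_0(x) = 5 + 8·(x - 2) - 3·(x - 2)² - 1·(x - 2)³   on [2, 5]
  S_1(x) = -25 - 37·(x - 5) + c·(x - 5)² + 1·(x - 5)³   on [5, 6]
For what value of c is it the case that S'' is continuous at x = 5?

S_0''(x) = -6 - 6·(x - 2), so S_0''(5) = -24. On the right, S_1''(5) = 2c, so c = -12.

-12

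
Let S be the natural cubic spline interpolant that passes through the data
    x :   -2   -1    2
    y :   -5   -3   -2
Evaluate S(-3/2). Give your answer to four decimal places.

-3.9219

With σ_i denoting the second derivative at x_i, h_i = 1, 3, and Δ_i = (y_(i+1) − y_i)/h_i = 2, 1/3:
  1·σ_0 + 8·σ_1 + 3·σ_2 = 6(Δ_1 - Δ_0) = -10
Natural end conditions: σ_0 = σ_2 = 0.
Hence σ_0 = 0, σ_1 = -5/4, σ_2 = 0.
On [-2, -1], S(x) = -5 + 53/24·(x + 2) + 0·(x + 2)² - 5/24·(x + 2)³.
With (x + 2) = 1/2: S(-3/2) = -251/64.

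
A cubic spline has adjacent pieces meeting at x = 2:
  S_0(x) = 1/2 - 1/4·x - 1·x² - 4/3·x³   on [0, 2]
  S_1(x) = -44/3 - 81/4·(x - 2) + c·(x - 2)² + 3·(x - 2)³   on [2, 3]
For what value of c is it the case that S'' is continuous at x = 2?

S_0''(x) = -2 - 8·x, so S_0''(2) = -18. On the right, S_1''(2) = 2c, so c = -9.

-9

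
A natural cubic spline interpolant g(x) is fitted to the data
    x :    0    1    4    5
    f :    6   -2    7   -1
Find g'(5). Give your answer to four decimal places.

Let M_i = g''(x_i). Step sizes h_i = 1, 3, 1; slopes of the chords Δ_i = (y_(i+1) - y_i)/h_i = -8, 3, -8.
  1·M_0 + 8·M_1 + 3·M_2 = 6(Δ_1 - Δ_0) = 66
  3·M_1 + 8·M_2 + 1·M_3 = 6(Δ_2 - Δ_1) = -66
Natural end conditions: M_0 = M_3 = 0.
Solving the tridiagonal system: M_0 = 0, M_1 = 66/5, M_2 = -66/5, M_3 = 0.
On [4, 5], g'(x) = b_2 + 2c_2·(x - 4) + 3d_2·(x - 4)² with b_2 = Δ_2 - h_2(2M_2 + M_3)/6 = -18/5, c_2 = M_2/2 = -33/5, d_2 = (M_3 - M_2)/(6h_2) = 11/5. So g'(5) = -51/5.

-10.2000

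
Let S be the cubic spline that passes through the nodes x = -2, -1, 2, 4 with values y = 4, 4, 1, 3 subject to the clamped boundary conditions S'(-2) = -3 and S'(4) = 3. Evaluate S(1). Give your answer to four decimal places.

Let M_i = S''(x_i). Step sizes h_i = 1, 3, 2; slopes of the chords Δ_i = (y_(i+1) - y_i)/h_i = 0, -1, 1.
  1·M_0 + 8·M_1 + 3·M_2 = 6(Δ_1 - Δ_0) = -6
  3·M_1 + 10·M_2 + 2·M_3 = 6(Δ_2 - Δ_1) = 12
Clamped end conditions give two more equations: 2h_0·M_0 + h_0·M_1 = 6(Δ_0 - S'(-2)) = 18 and h_2·M_2 + 2h_2·M_3 = 6(S'(4) - Δ_2) = 12.
Forward elimination and back-substitution give M_0 = 134/13, M_1 = -34/13, M_2 = 20/13, M_3 = 29/13.
On [-1, 2], S(x) = 4 + 11/13·(x + 1) - 17/13·(x + 1)² + 3/13·(x + 1)³.
With (x + 1) = 2: S(1) = 30/13.

2.3077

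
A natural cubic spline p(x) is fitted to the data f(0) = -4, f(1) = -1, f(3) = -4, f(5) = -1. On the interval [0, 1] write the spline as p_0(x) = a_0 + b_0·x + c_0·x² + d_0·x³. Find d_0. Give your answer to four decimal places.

Put M_i = p'' at the i-th knot. Here h = (1, 2, 2) and Δ = (3, -3/2, 3/2), so the interior equations h_(i-1)·M_(i-1) + 2(h_(i-1)+h_i)·M_i + h_i·M_(i+1) = 6(Δ_i − Δ_(i-1)) read
  1·M_0 + 6·M_1 + 2·M_2 = 6(Δ_1 - Δ_0) = -27
  2·M_1 + 8·M_2 + 2·M_3 = 6(Δ_2 - Δ_1) = 18
Natural end conditions: M_0 = M_3 = 0.
Forward elimination and back-substitution give M_0 = 0, M_1 = -63/11, M_2 = 81/22, M_3 = 0.
On [0, 1], with p_0(x) = a_0 + b_0·x + c_0·x² + d_0·x³: c_0 = M_0/2 = 0, d_0 = (M_1 - M_0)/(6h_0) = -21/22, b_0 = Δ_0 - h_0(2M_0 + M_1)/6 = 87/22.

-0.9545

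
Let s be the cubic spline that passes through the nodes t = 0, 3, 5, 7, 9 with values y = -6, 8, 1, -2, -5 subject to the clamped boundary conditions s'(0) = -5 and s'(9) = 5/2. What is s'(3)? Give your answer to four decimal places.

1.7609

Put M_i = s'' at the i-th knot. Here h = (3, 2, 2, 2) and Δ = (14/3, -7/2, -3/2, -3/2), so the interior equations h_(i-1)·M_(i-1) + 2(h_(i-1)+h_i)·M_i + h_i·M_(i+1) = 6(Δ_i − Δ_(i-1)) read
  3·M_0 + 10·M_1 + 2·M_2 = 6(Δ_1 - Δ_0) = -49
  2·M_1 + 8·M_2 + 2·M_3 = 6(Δ_2 - Δ_1) = 12
  2·M_2 + 8·M_3 + 2·M_4 = 6(Δ_3 - Δ_2) = 0
Clamped end conditions give two more equations: 2h_0·M_0 + h_0·M_1 = 6(Δ_0 - s'(0)) = 58 and h_3·M_3 + 2h_3·M_4 = 6(s'(9) - Δ_3) = 24.
Solving: M_0 = 341/23, M_1 = -712/69, M_2 = 335/69, M_3 = -214/69, M_4 = 521/69.
On [3, 5], s'(t) = b_1 + 2c_1·(t - 3) + 3d_1·(t - 3)² with b_1 = Δ_1 - h_1(2M_1 + M_2)/6 = 81/46, c_1 = M_1/2 = -356/69, d_1 = (M_2 - M_1)/(6h_1) = 349/276. So s'(3) = 81/46.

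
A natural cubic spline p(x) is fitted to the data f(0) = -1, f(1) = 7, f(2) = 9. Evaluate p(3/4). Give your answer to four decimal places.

5.4922

Put M_i = p'' at the i-th knot. Here h = (1, 1) and Δ = (8, 2), so the interior equations h_(i-1)·M_(i-1) + 2(h_(i-1)+h_i)·M_i + h_i·M_(i+1) = 6(Δ_i − Δ_(i-1)) read
  1·M_0 + 4·M_1 + 1·M_2 = 6(Δ_1 - Δ_0) = -36
Natural end conditions: M_0 = M_2 = 0.
Forward elimination and back-substitution give M_0 = 0, M_1 = -9, M_2 = 0.
On [0, 1], p(x) = -1 + 19/2·x + 0·x² - 3/2·x³.
With x = 3/4: p(3/4) = 703/128.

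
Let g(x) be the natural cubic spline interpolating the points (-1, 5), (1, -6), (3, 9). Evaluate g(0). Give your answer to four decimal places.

Write σ_i for g''(x_i). With h_i = 2, 2 and divided differences Δ_i = -11/2, 15/2, the continuity of g' gives the tridiagonal system
  2·σ_0 + 8·σ_1 + 2·σ_2 = 6(Δ_1 - Δ_0) = 78
Natural end conditions: σ_0 = σ_2 = 0.
Forward elimination and back-substitution give σ_0 = 0, σ_1 = 39/4, σ_2 = 0.
On [-1, 1], g(x) = 5 - 35/4·(x + 1) + 0·(x + 1)² + 13/16·(x + 1)³.
With (x + 1) = 1: g(0) = -47/16.

-2.9375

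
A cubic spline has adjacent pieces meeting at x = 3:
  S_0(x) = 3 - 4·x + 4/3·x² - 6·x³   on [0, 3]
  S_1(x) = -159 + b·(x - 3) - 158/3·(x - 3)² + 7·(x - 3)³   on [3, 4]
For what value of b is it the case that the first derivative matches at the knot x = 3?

S_0'(x) = -4 + 8/3·x - 18·x², so S_0'(3) = -158. On the right, S_1'(3) = b, so b = -158.

-158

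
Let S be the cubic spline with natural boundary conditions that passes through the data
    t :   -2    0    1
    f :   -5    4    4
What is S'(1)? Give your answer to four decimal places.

Let σ_i = S''(x_i). Step sizes h_i = 2, 1; slopes of the chords Δ_i = (y_(i+1) - y_i)/h_i = 9/2, 0.
  2·σ_0 + 6·σ_1 + 1·σ_2 = 6(Δ_1 - Δ_0) = -27
Natural end conditions: σ_0 = σ_2 = 0.
Hence σ_0 = 0, σ_1 = -9/2, σ_2 = 0.
On [0, 1], S'(t) = b_1 + 2c_1·t + 3d_1·t² with b_1 = Δ_1 - h_1(2σ_1 + σ_2)/6 = 3/2, c_1 = σ_1/2 = -9/4, d_1 = (σ_2 - σ_1)/(6h_1) = 3/4. So S'(1) = -3/4.

-0.7500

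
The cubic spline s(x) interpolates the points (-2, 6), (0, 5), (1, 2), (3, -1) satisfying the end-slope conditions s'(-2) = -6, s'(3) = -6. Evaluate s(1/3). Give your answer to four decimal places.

4.1667

Write σ_i for s''(x_i). With h_i = 2, 1, 2 and divided differences Δ_i = -1/2, -3, -3/2, the continuity of s' gives the tridiagonal system
  2·σ_0 + 6·σ_1 + 1·σ_2 = 6(Δ_1 - Δ_0) = -15
  1·σ_1 + 6·σ_2 + 2·σ_3 = 6(Δ_2 - Δ_1) = 9
Clamped end conditions give two more equations: 2h_0·σ_0 + h_0·σ_1 = 6(Δ_0 - s'(-2)) = 33 and h_2·σ_2 + 2h_2·σ_3 = 6(s'(3) - Δ_2) = -27.
Solving: σ_0 = 12, σ_1 = -15/2, σ_2 = 6, σ_3 = -39/4.
On [0, 1], s(x) = 5 - 3/2·x - 15/4·x² + 9/4·x³.
With x = 1/3: s(1/3) = 25/6.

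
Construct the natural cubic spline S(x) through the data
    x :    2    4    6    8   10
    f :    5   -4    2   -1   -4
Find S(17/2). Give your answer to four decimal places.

Put M_i = S'' at the i-th knot. Here h = (2, 2, 2, 2) and Δ = (-9/2, 3, -3/2, -3/2), so the interior equations h_(i-1)·M_(i-1) + 2(h_(i-1)+h_i)·M_i + h_i·M_(i+1) = 6(Δ_i − Δ_(i-1)) read
  2·M_0 + 8·M_1 + 2·M_2 = 6(Δ_1 - Δ_0) = 45
  2·M_1 + 8·M_2 + 2·M_3 = 6(Δ_2 - Δ_1) = -27
  2·M_2 + 8·M_3 + 2·M_4 = 6(Δ_3 - Δ_2) = 0
Natural end conditions: M_0 = M_4 = 0.
Forward elimination and back-substitution give M_0 = 0, M_1 = 783/112, M_2 = -153/28, M_3 = 153/112, M_4 = 0.
On [8, 10], S(x) = -1 - 135/56·(x - 8) + 153/224·(x - 8)² - 51/448·(x - 8)³.
With (x - 8) = 1/2: S(17/2) = -1049/512.

-2.0488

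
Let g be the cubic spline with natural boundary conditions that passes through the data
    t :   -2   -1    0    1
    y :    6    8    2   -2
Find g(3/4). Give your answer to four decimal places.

-1.2500

With m_i denoting the second derivative at x_i, h_i = 1, 1, 1, and Δ_i = (y_(i+1) − y_i)/h_i = 2, -6, -4:
  1·m_0 + 4·m_1 + 1·m_2 = 6(Δ_1 - Δ_0) = -48
  1·m_1 + 4·m_2 + 1·m_3 = 6(Δ_2 - Δ_1) = 12
Natural end conditions: m_0 = m_3 = 0.
Hence m_0 = 0, m_1 = -68/5, m_2 = 32/5, m_3 = 0.
On [0, 1], g(t) = 2 - 92/15·t + 16/5·t² - 16/15·t³.
With t = 3/4: g(3/4) = -5/4.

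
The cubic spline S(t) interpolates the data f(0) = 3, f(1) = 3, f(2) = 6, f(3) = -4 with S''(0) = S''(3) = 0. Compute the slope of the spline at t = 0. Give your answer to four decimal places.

-1.6667

Write M_i for S''(x_i). With h_i = 1, 1, 1 and divided differences Δ_i = 0, 3, -10, the continuity of S' gives the tridiagonal system
  1·M_0 + 4·M_1 + 1·M_2 = 6(Δ_1 - Δ_0) = 18
  1·M_1 + 4·M_2 + 1·M_3 = 6(Δ_2 - Δ_1) = -78
Natural end conditions: M_0 = M_3 = 0.
Forward elimination and back-substitution give M_0 = 0, M_1 = 10, M_2 = -22, M_3 = 0.
On [0, 1], S'(t) = b_0 + 2c_0·t + 3d_0·t² with b_0 = Δ_0 - h_0(2M_0 + M_1)/6 = -5/3, c_0 = M_0/2 = 0, d_0 = (M_1 - M_0)/(6h_0) = 5/3. So S'(0) = -5/3.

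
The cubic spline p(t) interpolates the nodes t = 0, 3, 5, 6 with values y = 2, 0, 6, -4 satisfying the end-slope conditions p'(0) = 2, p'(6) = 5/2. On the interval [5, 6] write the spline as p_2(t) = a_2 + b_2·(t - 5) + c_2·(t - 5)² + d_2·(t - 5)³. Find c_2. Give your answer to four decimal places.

-12.1842

Let m_i = p''(x_i). Step sizes h_i = 3, 2, 1; slopes of the chords Δ_i = (y_(i+1) - y_i)/h_i = -2/3, 3, -10.
  3·m_0 + 10·m_1 + 2·m_2 = 6(Δ_1 - Δ_0) = 22
  2·m_1 + 6·m_2 + 1·m_3 = 6(Δ_2 - Δ_1) = -78
Clamped end conditions give two more equations: 2h_0·m_0 + h_0·m_1 = 6(Δ_0 - p'(0)) = -16 and h_2·m_2 + 2h_2·m_3 = 6(p'(6) - Δ_2) = 75.
Solving the tridiagonal system: m_0 = -416/57, m_1 = 176/19, m_2 = -463/19, m_3 = 944/19.
On [5, 6], with p_2(t) = a_2 + b_2·(t - 5) + c_2·(t - 5)² + d_2·(t - 5)³: c_2 = m_2/2 = -463/38, d_2 = (m_3 - m_2)/(6h_2) = 469/38, b_2 = Δ_2 - h_2(2m_2 + m_3)/6 = -193/19.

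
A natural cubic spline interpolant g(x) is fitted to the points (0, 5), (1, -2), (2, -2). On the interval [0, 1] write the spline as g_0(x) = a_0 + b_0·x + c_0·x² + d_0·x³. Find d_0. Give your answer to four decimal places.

With M_i denoting the second derivative at x_i, h_i = 1, 1, and Δ_i = (y_(i+1) − y_i)/h_i = -7, 0:
  1·M_0 + 4·M_1 + 1·M_2 = 6(Δ_1 - Δ_0) = 42
Natural end conditions: M_0 = M_2 = 0.
Forward elimination and back-substitution give M_0 = 0, M_1 = 21/2, M_2 = 0.
On [0, 1], with g_0(x) = a_0 + b_0·x + c_0·x² + d_0·x³: c_0 = M_0/2 = 0, d_0 = (M_1 - M_0)/(6h_0) = 7/4, b_0 = Δ_0 - h_0(2M_0 + M_1)/6 = -35/4.

1.7500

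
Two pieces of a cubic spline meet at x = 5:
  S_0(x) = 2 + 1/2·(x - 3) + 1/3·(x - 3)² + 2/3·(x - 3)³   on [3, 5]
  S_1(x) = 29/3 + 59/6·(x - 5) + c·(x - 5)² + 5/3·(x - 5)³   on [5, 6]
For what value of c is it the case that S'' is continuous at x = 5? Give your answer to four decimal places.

S_0''(x) = 2/3 + 4·(x - 3), so S_0''(5) = 26/3. On the right, S_1''(5) = 2c, so c = 13/3.

4.3333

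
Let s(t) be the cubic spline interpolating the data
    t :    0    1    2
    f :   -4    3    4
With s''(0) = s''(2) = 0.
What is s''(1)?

-9

Let m_i = s''(x_i). Step sizes h_i = 1, 1; slopes of the chords Δ_i = (y_(i+1) - y_i)/h_i = 7, 1.
  1·m_0 + 4·m_1 + 1·m_2 = 6(Δ_1 - Δ_0) = -36
Natural end conditions: m_0 = m_2 = 0.
Solving: m_0 = 0, m_1 = -9, m_2 = 0.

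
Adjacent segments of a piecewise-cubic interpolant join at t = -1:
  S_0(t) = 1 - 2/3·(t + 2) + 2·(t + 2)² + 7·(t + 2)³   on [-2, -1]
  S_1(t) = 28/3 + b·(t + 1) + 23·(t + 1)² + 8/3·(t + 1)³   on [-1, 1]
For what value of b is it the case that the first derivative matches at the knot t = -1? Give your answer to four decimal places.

24.3333

S_0'(t) = -2/3 + 4·(t + 2) + 21·(t + 2)², so S_0'(-1) = 73/3. On the right, S_1'(-1) = b, so b = 73/3.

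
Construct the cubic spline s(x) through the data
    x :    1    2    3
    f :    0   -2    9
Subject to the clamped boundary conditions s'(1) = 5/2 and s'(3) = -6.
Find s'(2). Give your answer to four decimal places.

7.6250

Write M_i for s''(x_i). With h_i = 1, 1 and divided differences Δ_i = -2, 11, the continuity of s' gives the tridiagonal system
  1·M_0 + 4·M_1 + 1·M_2 = 6(Δ_1 - Δ_0) = 78
Clamped end conditions give two more equations: 2h_0·M_0 + h_0·M_1 = 6(Δ_0 - s'(1)) = -27 and h_1·M_1 + 2h_1·M_2 = 6(s'(3) - Δ_1) = -102.
Solving: M_0 = -149/4, M_1 = 95/2, M_2 = -299/4.
On [2, 3], s'(x) = b_1 + 2c_1·(x - 2) + 3d_1·(x - 2)² with b_1 = Δ_1 - h_1(2M_1 + M_2)/6 = 61/8, c_1 = M_1/2 = 95/4, d_1 = (M_2 - M_1)/(6h_1) = -163/8. So s'(2) = 61/8.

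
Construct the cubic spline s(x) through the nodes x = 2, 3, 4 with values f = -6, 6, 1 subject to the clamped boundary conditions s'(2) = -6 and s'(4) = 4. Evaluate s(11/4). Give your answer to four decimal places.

3.0352

Write σ_i for s''(x_i). With h_i = 1, 1 and divided differences Δ_i = 12, -5, the continuity of s' gives the tridiagonal system
  1·σ_0 + 4·σ_1 + 1·σ_2 = 6(Δ_1 - Δ_0) = -102
Clamped end conditions give two more equations: 2h_0·σ_0 + h_0·σ_1 = 6(Δ_0 - s'(2)) = 108 and h_1·σ_1 + 2h_1·σ_2 = 6(s'(4) - Δ_1) = 54.
Solving: σ_0 = 169/2, σ_1 = -61, σ_2 = 115/2.
On [2, 3], s(x) = -6 - 6·(x - 2) + 169/4·(x - 2)² - 97/4·(x - 2)³.
With (x - 2) = 3/4: s(11/4) = 777/256.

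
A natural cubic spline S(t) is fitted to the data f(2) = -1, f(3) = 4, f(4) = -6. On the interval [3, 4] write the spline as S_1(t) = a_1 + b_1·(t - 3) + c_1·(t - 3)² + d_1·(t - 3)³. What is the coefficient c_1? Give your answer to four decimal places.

Write m_i for S''(x_i). With h_i = 1, 1 and divided differences Δ_i = 5, -10, the continuity of S' gives the tridiagonal system
  1·m_0 + 4·m_1 + 1·m_2 = 6(Δ_1 - Δ_0) = -90
Natural end conditions: m_0 = m_2 = 0.
Forward elimination and back-substitution give m_0 = 0, m_1 = -45/2, m_2 = 0.
On [3, 4], with S_1(t) = a_1 + b_1·(t - 3) + c_1·(t - 3)² + d_1·(t - 3)³: c_1 = m_1/2 = -45/4, d_1 = (m_2 - m_1)/(6h_1) = 15/4, b_1 = Δ_1 - h_1(2m_1 + m_2)/6 = -5/2.

-11.2500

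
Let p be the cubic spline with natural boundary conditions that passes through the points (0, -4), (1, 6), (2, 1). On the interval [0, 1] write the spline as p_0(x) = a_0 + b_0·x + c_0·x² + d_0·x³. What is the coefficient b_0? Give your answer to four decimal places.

With m_i denoting the second derivative at x_i, h_i = 1, 1, and Δ_i = (y_(i+1) − y_i)/h_i = 10, -5:
  1·m_0 + 4·m_1 + 1·m_2 = 6(Δ_1 - Δ_0) = -90
Natural end conditions: m_0 = m_2 = 0.
Forward elimination and back-substitution give m_0 = 0, m_1 = -45/2, m_2 = 0.
On [0, 1], with p_0(x) = a_0 + b_0·x + c_0·x² + d_0·x³: c_0 = m_0/2 = 0, d_0 = (m_1 - m_0)/(6h_0) = -15/4, b_0 = Δ_0 - h_0(2m_0 + m_1)/6 = 55/4.

13.7500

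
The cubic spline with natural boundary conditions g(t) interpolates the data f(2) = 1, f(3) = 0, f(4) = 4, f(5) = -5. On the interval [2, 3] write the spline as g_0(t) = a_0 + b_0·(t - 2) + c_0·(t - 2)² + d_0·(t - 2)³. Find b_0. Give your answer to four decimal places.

Put σ_i = g'' at the i-th knot. Here h = (1, 1, 1) and Δ = (-1, 4, -9), so the interior equations h_(i-1)·σ_(i-1) + 2(h_(i-1)+h_i)·σ_i + h_i·σ_(i+1) = 6(Δ_i − Δ_(i-1)) read
  1·σ_0 + 4·σ_1 + 1·σ_2 = 6(Δ_1 - Δ_0) = 30
  1·σ_1 + 4·σ_2 + 1·σ_3 = 6(Δ_2 - Δ_1) = -78
Natural end conditions: σ_0 = σ_3 = 0.
Solving: σ_0 = 0, σ_1 = 66/5, σ_2 = -114/5, σ_3 = 0.
On [2, 3], with g_0(t) = a_0 + b_0·(t - 2) + c_0·(t - 2)² + d_0·(t - 2)³: c_0 = σ_0/2 = 0, d_0 = (σ_1 - σ_0)/(6h_0) = 11/5, b_0 = Δ_0 - h_0(2σ_0 + σ_1)/6 = -16/5.

-3.2000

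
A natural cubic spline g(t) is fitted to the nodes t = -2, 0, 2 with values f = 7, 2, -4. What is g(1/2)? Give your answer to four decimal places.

Write M_i for g''(x_i). With h_i = 2, 2 and divided differences Δ_i = -5/2, -3, the continuity of g' gives the tridiagonal system
  2·M_0 + 8·M_1 + 2·M_2 = 6(Δ_1 - Δ_0) = -3
Natural end conditions: M_0 = M_2 = 0.
Forward elimination and back-substitution give M_0 = 0, M_1 = -3/8, M_2 = 0.
On [0, 2], g(t) = 2 - 11/4·t - 3/16·t² + 1/32·t³.
With t = 1/2: g(1/2) = 149/256.

0.5820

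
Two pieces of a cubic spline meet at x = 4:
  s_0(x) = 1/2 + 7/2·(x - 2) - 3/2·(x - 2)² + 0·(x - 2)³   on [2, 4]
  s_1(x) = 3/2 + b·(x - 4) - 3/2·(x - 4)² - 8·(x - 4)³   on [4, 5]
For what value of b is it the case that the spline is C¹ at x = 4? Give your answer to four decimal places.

-2.5000

s_0'(x) = 7/2 - 3·(x - 2) + 0·(x - 2)², so s_0'(4) = -5/2. On the right, s_1'(4) = b, so b = -5/2.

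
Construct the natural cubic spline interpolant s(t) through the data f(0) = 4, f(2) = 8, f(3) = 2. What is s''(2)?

Write M_i for s''(x_i). With h_i = 2, 1 and divided differences Δ_i = 2, -6, the continuity of s' gives the tridiagonal system
  2·M_0 + 6·M_1 + 1·M_2 = 6(Δ_1 - Δ_0) = -48
Natural end conditions: M_0 = M_2 = 0.
Solving the tridiagonal system: M_0 = 0, M_1 = -8, M_2 = 0.

-8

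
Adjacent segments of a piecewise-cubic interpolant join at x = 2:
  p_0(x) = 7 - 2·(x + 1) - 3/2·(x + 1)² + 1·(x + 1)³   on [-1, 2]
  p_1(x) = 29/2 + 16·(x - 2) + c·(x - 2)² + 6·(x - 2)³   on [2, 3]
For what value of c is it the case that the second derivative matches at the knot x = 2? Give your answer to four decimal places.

7.5000

p_0''(x) = -3 + 6·(x + 1), so p_0''(2) = 15. On the right, p_1''(2) = 2c, so c = 15/2.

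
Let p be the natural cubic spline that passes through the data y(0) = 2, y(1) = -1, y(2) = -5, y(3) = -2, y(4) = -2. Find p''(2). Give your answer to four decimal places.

Put M_i = p'' at the i-th knot. Here h = (1, 1, 1, 1) and Δ = (-3, -4, 3, 0), so the interior equations h_(i-1)·M_(i-1) + 2(h_(i-1)+h_i)·M_i + h_i·M_(i+1) = 6(Δ_i − Δ_(i-1)) read
  1·M_0 + 4·M_1 + 1·M_2 = 6(Δ_1 - Δ_0) = -6
  1·M_1 + 4·M_2 + 1·M_3 = 6(Δ_2 - Δ_1) = 42
  1·M_2 + 4·M_3 + 1·M_4 = 6(Δ_3 - Δ_2) = -18
Natural end conditions: M_0 = M_4 = 0.
Forward elimination and back-substitution give M_0 = 0, M_1 = -69/14, M_2 = 96/7, M_3 = -111/14, M_4 = 0.

13.7143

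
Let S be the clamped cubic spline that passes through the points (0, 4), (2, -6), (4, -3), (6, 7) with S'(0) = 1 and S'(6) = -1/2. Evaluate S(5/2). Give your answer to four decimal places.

Put σ_i = S'' at the i-th knot. Here h = (2, 2, 2) and Δ = (-5, 3/2, 5), so the interior equations h_(i-1)·σ_(i-1) + 2(h_(i-1)+h_i)·σ_i + h_i·σ_(i+1) = 6(Δ_i − Δ_(i-1)) read
  2·σ_0 + 8·σ_1 + 2·σ_2 = 6(Δ_1 - Δ_0) = 39
  2·σ_1 + 8·σ_2 + 2·σ_3 = 6(Δ_2 - Δ_1) = 21
Clamped end conditions give two more equations: 2h_0·σ_0 + h_0·σ_1 = 6(Δ_0 - S'(0)) = -36 and h_2·σ_2 + 2h_2·σ_3 = 6(S'(6) - Δ_2) = -33.
Forward elimination and back-substitution give σ_0 = -63/5, σ_1 = 36/5, σ_2 = 33/10, σ_3 = -99/10.
On [2, 4], S(x) = -6 - 22/5·(x - 2) + 18/5·(x - 2)² - 13/40·(x - 2)³.
With (x - 2) = 1/2: S(5/2) = -2349/320.

-7.3406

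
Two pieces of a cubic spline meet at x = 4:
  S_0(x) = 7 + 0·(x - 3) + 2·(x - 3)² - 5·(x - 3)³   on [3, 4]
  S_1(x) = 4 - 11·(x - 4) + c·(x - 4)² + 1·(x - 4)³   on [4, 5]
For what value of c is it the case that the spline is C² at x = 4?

S_0''(x) = 4 - 30·(x - 3), so S_0''(4) = -26. On the right, S_1''(4) = 2c, so c = -13.

-13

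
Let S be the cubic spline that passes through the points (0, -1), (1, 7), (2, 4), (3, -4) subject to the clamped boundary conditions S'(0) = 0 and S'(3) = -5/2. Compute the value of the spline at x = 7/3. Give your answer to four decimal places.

0.7580

Let σ_i = S''(x_i). Step sizes h_i = 1, 1, 1; slopes of the chords Δ_i = (y_(i+1) - y_i)/h_i = 8, -3, -8.
  1·σ_0 + 4·σ_1 + 1·σ_2 = 6(Δ_1 - Δ_0) = -66
  1·σ_1 + 4·σ_2 + 1·σ_3 = 6(Δ_2 - Δ_1) = -30
Clamped end conditions give two more equations: 2h_0·σ_0 + h_0·σ_1 = 6(Δ_0 - S'(0)) = 48 and h_2·σ_2 + 2h_2·σ_3 = 6(S'(3) - Δ_2) = 33.
Forward elimination and back-substitution give σ_0 = 539/15, σ_1 = -358/15, σ_2 = -97/15, σ_3 = 296/15.
On [2, 3], S(x) = 4 - 137/15·(x - 2) - 97/30·(x - 2)² + 131/30·(x - 2)³.
With (x - 2) = 1/3: S(7/3) = 307/405.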